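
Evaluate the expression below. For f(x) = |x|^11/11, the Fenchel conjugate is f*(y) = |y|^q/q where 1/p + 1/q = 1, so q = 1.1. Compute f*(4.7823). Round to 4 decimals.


The conjugate exponent q satisfies 1/p + 1/q = 1.
p = 11, so q = 11/(11 - 1) = 1.1
|y|^q = 4.7823^1.1 = 5.5924
f*(4.7823) = 5.5924 / 1.1 = 5.084


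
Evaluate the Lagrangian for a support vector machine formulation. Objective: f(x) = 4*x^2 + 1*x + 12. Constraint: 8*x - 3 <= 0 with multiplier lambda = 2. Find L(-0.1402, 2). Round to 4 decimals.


Step 1: Evaluate f(x).
f(-0.1402) = 4*(-0.1402)^2 + 1*(-0.1402) + 12 = 11.9384
Step 2: Evaluate g(x).
g(-0.1402) = 8*-0.1402 - 3 = -4.1216
Step 3: Compute Lagrangian.
L = 11.9384 + 2*-4.1216 = 3.6952


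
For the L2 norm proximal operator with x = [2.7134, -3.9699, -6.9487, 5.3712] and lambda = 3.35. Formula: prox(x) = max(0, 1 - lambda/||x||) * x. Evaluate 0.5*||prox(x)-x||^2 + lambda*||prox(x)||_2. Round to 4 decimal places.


Step 1: Compute ||x||.
||x|| = 10.0128
Step 2: Compute scaling factor.
scale = max(0, 1 - 3.35/10.0128) = 0.6654
Step 3: prox(x) = [1.8056, -2.6417, -4.6239, 3.5742]
||prox(x)|| = 6.6628
Step 4: Proximal objective.
0.5*||prox-x||^2 = 5.6113
lambda*||prox|| = 22.3204
Total = 27.9317


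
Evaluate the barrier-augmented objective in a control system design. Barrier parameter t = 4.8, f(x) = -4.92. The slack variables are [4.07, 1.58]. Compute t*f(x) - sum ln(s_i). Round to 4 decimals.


Step 1: Compute log-barrier.
ln values: [1.4036, 0.4574]
phi = -(1.4036 + 0.4574) = -1.8611
Step 2: Compute augmented objective.
t*f(x) = 4.8*-4.92 = -23.616
Total = -23.616 - 1.8611 = -25.4771


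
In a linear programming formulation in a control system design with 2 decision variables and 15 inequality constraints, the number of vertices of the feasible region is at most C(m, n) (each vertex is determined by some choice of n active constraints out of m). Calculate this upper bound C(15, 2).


Each vertex corresponds to some choice of n active constraints out of m, so the number of vertices is at most C(m, n) = m! / (n!(m-n)!).
m = 15, n = 2
Numerator: 15 * 14
Denominator: 2! = 2
C(15, 2) = 105


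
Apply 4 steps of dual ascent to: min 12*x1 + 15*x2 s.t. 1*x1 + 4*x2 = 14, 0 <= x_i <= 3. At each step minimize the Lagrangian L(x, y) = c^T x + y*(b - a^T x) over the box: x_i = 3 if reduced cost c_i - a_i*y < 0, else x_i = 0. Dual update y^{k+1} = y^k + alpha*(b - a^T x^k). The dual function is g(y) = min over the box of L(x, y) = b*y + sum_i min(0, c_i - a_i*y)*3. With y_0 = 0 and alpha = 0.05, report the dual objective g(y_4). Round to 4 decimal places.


Dual ascent for LP: min 12*x1 + 15*x2, 1*x1 + 4*x2 = 14, 0 <= x_i <= 3
Step 1: y^k = 0.0, reduced costs: (12.0, 15.0)
  x^k = (0.0, 0.0), subgradient = b - a^T x = 14.0
  y^{k+1} = 0.0 + 0.05*14.0 = 0.7
Step 2: y^k = 0.7, reduced costs: (11.3, 12.2)
  x^k = (0.0, 0.0), subgradient = b - a^T x = 14.0
  y^{k+1} = 0.7 + 0.05*14.0 = 1.4
Step 3: y^k = 1.4, reduced costs: (10.6, 9.4)
  x^k = (0.0, 0.0), subgradient = b - a^T x = 14.0
  y^{k+1} = 1.4 + 0.05*14.0 = 2.1
Step 4: y^k = 2.1, reduced costs: (9.9, 6.6)
  x^k = (0.0, 0.0), subgradient = b - a^T x = 14.0
  y^{k+1} = 2.1 + 0.05*14.0 = 2.8
Dual objective at y_4 = 2.8: reduced costs (9.2, 3.8), box minimizer x = (0.0, 0.0)
g(y_4) = b*y + (c1 - a1*y)*x1 + (c2 - a2*y)*x2 = 14*2.8 + 9.2*0.0 + 3.8*0.0 = 39.2 + 0.0 + 0.0 = 39.2


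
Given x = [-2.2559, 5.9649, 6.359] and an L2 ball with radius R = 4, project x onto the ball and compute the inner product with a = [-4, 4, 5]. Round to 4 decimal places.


Step 1: Compute ||x|| (intermediates to 6 decimals).
||x|| = sqrt((-2.2559)^2 + 5.9649^2 + 6.359^2) = 9.005887
Step 2: Project.
Since ||x|| > R, scale = R/||x|| = 4/9.005887 = 0.444154, proj(x) = scale * x
proj(x) = [-1.001967, 2.649334, 2.824375]
Step 3: Dot product.
a^T * proj(x) = -4*(-1.001967) + 4*2.649334 + 5*2.824375 = 28.7271


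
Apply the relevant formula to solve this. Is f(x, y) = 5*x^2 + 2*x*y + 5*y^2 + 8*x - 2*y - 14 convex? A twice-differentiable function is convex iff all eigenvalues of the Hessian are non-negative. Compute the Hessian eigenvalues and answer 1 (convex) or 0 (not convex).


The Hessian of f(x,y) = 5*x^2 + 2*x*y + 5*y^2 + 8*x - 2*y - 14 is:
H = [[10, 2], [2, 10]]
Trace = 10 + 10 = 20
Determinant = 10*10 - (2)^2 = 96
Discriminant = (20)^2 - 4*96 = 16.0
Eigenvalues: lambda_1 = 8.0, lambda_2 = 12.0
The function is convex.

1


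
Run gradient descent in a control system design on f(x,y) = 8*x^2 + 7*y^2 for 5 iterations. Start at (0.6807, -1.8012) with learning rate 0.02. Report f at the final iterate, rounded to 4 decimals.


Gradient descent on f(x,y) = 8*x^2 + 7*y^2.
Starting point: (0.6807, -1.8012), alpha = 0.02
Step 1: grad_x = 2*8*0.6807 = 10.8912, grad_y = 2*7*-1.8012 = -25.2168
  x_1 = 0.6807 - 0.02*10.8912 = 0.4629
  y_1 = -1.8012 - 0.02*-25.2168 = -1.2969
Step 2: grad_x = 2*8*0.4629 = 7.406, grad_y = 2*7*-1.2969 = -18.1561
  x_2 = 0.4629 - 0.02*7.406 = 0.3148
  y_2 = -1.2969 - 0.02*-18.1561 = -0.9337
Step 3: grad_x = 2*8*0.3148 = 5.0361, grad_y = 2*7*-0.9337 = -13.0724
  x_3 = 0.3148 - 0.02*5.0361 = 0.214
  y_3 = -0.9337 - 0.02*-13.0724 = -0.6723
Step 4: grad_x = 2*8*0.214 = 3.4245, grad_y = 2*7*-0.6723 = -9.4121
  x_4 = 0.214 - 0.02*3.4245 = 0.1455
  y_4 = -0.6723 - 0.02*-9.4121 = -0.4841
Step 5: grad_x = 2*8*0.1455 = 2.3287, grad_y = 2*7*-0.4841 = -6.7767
  x_5 = 0.1455 - 0.02*2.3287 = 0.099
  y_5 = -0.4841 - 0.02*-6.7767 = -0.3485
f(0.099, -0.3485) = 8*0.099^2 + 7*(-0.3485)^2 = 0.9286


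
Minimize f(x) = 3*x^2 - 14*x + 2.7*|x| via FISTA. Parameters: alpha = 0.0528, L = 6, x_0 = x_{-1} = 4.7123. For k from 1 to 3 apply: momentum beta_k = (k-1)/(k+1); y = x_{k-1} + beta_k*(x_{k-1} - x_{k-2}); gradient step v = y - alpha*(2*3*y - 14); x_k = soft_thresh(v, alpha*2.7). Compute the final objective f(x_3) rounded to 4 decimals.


FISTA on f(x) = 3*x^2 - 14*x + 2.7*|x|
L = 6, alpha = 0.0528
Iteration 1: beta = 0.0, y = 4.7123 + 0.0*(4.7123 - 4.7123) = 4.7123
  grad(y) = 14.2738, v = y - alpha*grad = 3.9586
  prox(v) = soft_thresh(3.9586, 0.1426) = 3.8161
Iteration 2: beta = 0.3333, y = 3.8161 + 0.3333*(3.8161 - 4.7123) = 3.5173
  grad(y) = 7.1041, v = y - alpha*grad = 3.1422
  prox(v) = soft_thresh(3.1422, 0.1426) = 2.9997
Iteration 3: beta = 0.5, y = 2.9997 + 0.5*(2.9997 - 3.8161) = 2.5915
  grad(y) = 1.549, v = y - alpha*grad = 2.5097
  prox(v) = soft_thresh(2.5097, 0.1426) = 2.3671
f(x_3) = 3*2.3671^2 - 14*2.3671 + 2.7*|2.3671| = -9.9386


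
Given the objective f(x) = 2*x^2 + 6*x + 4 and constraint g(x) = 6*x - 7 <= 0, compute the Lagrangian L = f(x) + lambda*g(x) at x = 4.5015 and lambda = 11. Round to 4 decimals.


Step 1: Evaluate f(x).
f(4.5015) = 2*4.5015^2 + 6*4.5015 + 4 = 71.536
Step 2: Evaluate g(x).
g(4.5015) = 6*4.5015 - 7 = 20.009
Step 3: Compute Lagrangian.
L = 71.536 + 11*20.009 = 291.635


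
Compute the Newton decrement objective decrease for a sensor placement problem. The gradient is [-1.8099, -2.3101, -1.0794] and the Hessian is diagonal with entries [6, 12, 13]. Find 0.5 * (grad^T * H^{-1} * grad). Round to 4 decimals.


Step 1: H is diagonal, so H^(-1) * g = [-0.3017, -0.1925, -0.083].
Step 2: g^T H^(-1) g = sum_i g_i^2 / H_ii
  = (-1.8099)^2/6 + (-2.3101)^2/12 + (-1.0794)^2/13
  = 0.546 + 0.4447 + 0.0896 = 1.0803
Step 3: Objective decrease = 0.5 * g^T H^(-1) g = 0.5401


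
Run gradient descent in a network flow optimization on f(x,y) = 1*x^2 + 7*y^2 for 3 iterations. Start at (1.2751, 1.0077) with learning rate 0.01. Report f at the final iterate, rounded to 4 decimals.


Gradient descent on f(x,y) = 1*x^2 + 7*y^2.
Starting point: (1.2751, 1.0077), alpha = 0.01
Step 1: grad_x = 2*1*1.2751 = 2.5502, grad_y = 2*7*1.0077 = 14.1078
  x_1 = 1.2751 - 0.01*2.5502 = 1.2496
  y_1 = 1.0077 - 0.01*14.1078 = 0.8666
Step 2: grad_x = 2*1*1.2496 = 2.4992, grad_y = 2*7*0.8666 = 12.1327
  x_2 = 1.2496 - 0.01*2.4992 = 1.2246
  y_2 = 0.8666 - 0.01*12.1327 = 0.7453
Step 3: grad_x = 2*1*1.2246 = 2.4492, grad_y = 2*7*0.7453 = 10.4341
  x_3 = 1.2246 - 0.01*2.4492 = 1.2001
  y_3 = 0.7453 - 0.01*10.4341 = 0.641
f(1.2001, 0.641) = 1*1.2001^2 + 7*0.641^2 = 4.316


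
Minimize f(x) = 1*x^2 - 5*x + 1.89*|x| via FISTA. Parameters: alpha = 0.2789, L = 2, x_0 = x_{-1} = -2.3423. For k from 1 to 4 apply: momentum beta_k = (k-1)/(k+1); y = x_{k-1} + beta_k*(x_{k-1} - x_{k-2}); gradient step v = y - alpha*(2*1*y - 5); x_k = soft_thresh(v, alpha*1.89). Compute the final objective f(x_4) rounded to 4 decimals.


FISTA on f(x) = 1*x^2 - 5*x + 1.89*|x|
L = 2, alpha = 0.2789
Iteration 1: beta = 0.0, y = -2.3423 + 0.0*(-2.3423 + 2.3423) = -2.3423
  grad(y) = -9.6846, v = y - alpha*grad = 0.3587
  prox(v) = soft_thresh(0.3587, 0.5271) = 0.0
Iteration 2: beta = 0.3333, y = 0.0 + 0.3333*(0.0 + 2.3423) = 0.7808
  grad(y) = -3.4385, v = y - alpha*grad = 1.7398
  prox(v) = soft_thresh(1.7398, 0.5271) = 1.2126
Iteration 3: beta = 0.5, y = 1.2126 + 0.5*(1.2126 - 0.0) = 1.819
  grad(y) = -1.3621, v = y - alpha*grad = 2.1988
  prox(v) = soft_thresh(2.1988, 0.5271) = 1.6717
Iteration 4: beta = 0.6, y = 1.6717 + 0.6*(1.6717 - 1.2126) = 1.9472
  grad(y) = -1.1057, v = y - alpha*grad = 2.2555
  prox(v) = soft_thresh(2.2555, 0.5271) = 1.7284
f(x_4) = 1*1.7284^2 - 5*1.7284 + 1.89*|1.7284| = -2.388


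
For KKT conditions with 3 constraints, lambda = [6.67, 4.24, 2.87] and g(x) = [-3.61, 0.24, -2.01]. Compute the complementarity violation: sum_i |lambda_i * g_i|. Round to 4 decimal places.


KKT complementary slackness check:
lambda_1 * g_1 = 6.67 * -3.61 = -24.0787
lambda_2 * g_2 = 4.24 * 0.24 = 1.0176
lambda_3 * g_3 = 2.87 * -2.01 = -5.7687
Total violation = 24.0787 + 1.0176 + 5.7687 = 30.865


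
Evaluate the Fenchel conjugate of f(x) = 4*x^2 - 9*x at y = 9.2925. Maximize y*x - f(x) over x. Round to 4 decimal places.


f*(y) = sup_x {y*x - a*x^2 - b*x} = sup_x {(y-b)*x - a*x^2}
FOC: (y - b) - 2a*x = 0 => x* = (y - b)/(2a)
x* = (9.2925 + 9)/(2*4) = 2.2866
f*(9.2925) = (y-b)^2/(4a) = (9.2925 + 9)^2/(4*4)
= 334.6156/16 = 20.9135


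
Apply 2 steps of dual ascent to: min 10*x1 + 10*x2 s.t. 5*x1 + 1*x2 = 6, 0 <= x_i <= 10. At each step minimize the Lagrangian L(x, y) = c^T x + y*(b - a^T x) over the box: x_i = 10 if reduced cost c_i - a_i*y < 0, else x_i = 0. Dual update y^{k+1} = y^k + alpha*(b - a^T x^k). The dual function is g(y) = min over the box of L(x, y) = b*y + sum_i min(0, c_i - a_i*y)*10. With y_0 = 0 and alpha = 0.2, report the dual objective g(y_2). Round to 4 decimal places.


Dual ascent for LP: min 10*x1 + 10*x2, 5*x1 + 1*x2 = 6, 0 <= x_i <= 10
Step 1: y^k = 0.0, reduced costs: (10.0, 10.0)
  x^k = (0.0, 0.0), subgradient = b - a^T x = 6.0
  y^{k+1} = 0.0 + 0.2*6.0 = 1.2
Step 2: y^k = 1.2, reduced costs: (4.0, 8.8)
  x^k = (0.0, 0.0), subgradient = b - a^T x = 6.0
  y^{k+1} = 1.2 + 0.2*6.0 = 2.4
Dual objective at y_2 = 2.4: reduced costs (-2.0, 7.6), box minimizer x = (10.0, 0.0)
g(y_2) = b*y + (c1 - a1*y)*x1 + (c2 - a2*y)*x2 = 6*2.4 + (-2.0)*10.0 + 7.6*0.0 = 14.4 - 20.0 + 0.0 = -5.6


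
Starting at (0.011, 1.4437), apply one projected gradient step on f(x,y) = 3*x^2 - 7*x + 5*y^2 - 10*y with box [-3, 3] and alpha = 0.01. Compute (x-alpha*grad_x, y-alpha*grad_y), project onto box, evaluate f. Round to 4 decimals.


Step 1: Compute gradient at (0.011, 1.4437).
grad_x = 2*3*0.011 - 7 = -6.934
grad_y = 2*5*1.4437 - 10 = 4.437
Step 2: Gradient step.
x_raw = 0.011 - 0.01*-6.934 = 0.0803
y_raw = 1.4437 - 0.01*4.437 = 1.3993
Step 3: Project onto [-3, 3].
x_proj = clip(0.0803) = 0.0803
y_proj = clip(1.3993) = 1.3993
Step 4: Evaluate f.
f(0.0803, 1.3993) = -4.7457


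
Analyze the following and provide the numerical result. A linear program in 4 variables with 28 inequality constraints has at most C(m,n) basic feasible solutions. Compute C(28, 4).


Each vertex corresponds to some choice of n active constraints out of m, so the number of vertices is at most C(m, n) = m! / (n!(m-n)!).
m = 28, n = 4
Numerator: 28 * 27 * 26 * 25
Denominator: 4! = 24
C(28, 4) = 20475


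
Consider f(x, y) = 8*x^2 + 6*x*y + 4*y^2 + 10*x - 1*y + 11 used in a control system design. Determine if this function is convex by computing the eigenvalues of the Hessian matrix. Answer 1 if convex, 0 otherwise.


The Hessian of f(x,y) = 8*x^2 + 6*x*y + 4*y^2 + 10*x - 1*y + 11 is:
H = [[16, 6], [6, 8]]
Trace = 16 + 8 = 24
Determinant = 16*8 - (6)^2 = 92
Discriminant = (24)^2 - 4*92 = 208.0
Eigenvalues: lambda_1 = 4.7889, lambda_2 = 19.2111
The function is convex.

1


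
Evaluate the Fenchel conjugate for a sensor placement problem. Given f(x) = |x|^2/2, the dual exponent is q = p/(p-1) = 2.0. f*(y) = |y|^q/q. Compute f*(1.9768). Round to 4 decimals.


The conjugate exponent q satisfies 1/p + 1/q = 1.
p = 2, so q = 2/(2 - 1) = 2.0
|y|^q = 1.9768^2.0 = 3.9077
f*(1.9768) = 3.9077 / 2.0 = 1.9539


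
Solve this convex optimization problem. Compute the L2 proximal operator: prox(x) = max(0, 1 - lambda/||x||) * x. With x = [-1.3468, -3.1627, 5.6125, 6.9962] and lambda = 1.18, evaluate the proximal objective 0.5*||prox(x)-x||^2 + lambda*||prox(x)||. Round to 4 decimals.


Step 1: Compute ||x||.
||x|| = 9.6054
Step 2: Compute scaling factor.
scale = max(0, 1 - 1.18/9.6054) = 0.8772
Step 3: prox(x) = [-1.1813, -2.7742, 4.923, 6.1367]
||prox(x)|| = 8.4254
Step 4: Proximal objective.
0.5*||prox-x||^2 = 0.6962
lambda*||prox|| = 9.942
Total = 10.6382


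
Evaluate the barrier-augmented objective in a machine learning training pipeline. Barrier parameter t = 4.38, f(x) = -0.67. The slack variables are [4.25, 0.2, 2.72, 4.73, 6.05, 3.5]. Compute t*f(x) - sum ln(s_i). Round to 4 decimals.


Step 1: Compute log-barrier.
ln values: [1.4469, -1.6094, 1.0006, 1.5539, 1.8001, 1.2528]
phi = -(1.4469 - 1.6094 + 1.0006 + 1.5539 + 1.8001 + 1.2528) = -5.4449
Step 2: Compute augmented objective.
t*f(x) = 4.38*-0.67 = -2.9346
Total = -2.9346 - 5.4449 = -8.3795


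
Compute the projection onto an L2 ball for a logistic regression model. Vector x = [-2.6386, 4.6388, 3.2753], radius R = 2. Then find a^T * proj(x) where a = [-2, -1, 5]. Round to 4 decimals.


Step 1: Compute ||x|| (intermediates to 6 decimals).
||x|| = sqrt((-2.6386)^2 + 4.6388^2 + 3.2753^2) = 6.26165
Step 2: Project.
Since ||x|| > R, scale = R/||x|| = 2/6.26165 = 0.319405, proj(x) = scale * x
proj(x) = [-0.842782, 1.481656, 1.046147]
Step 3: Dot product.
a^T * proj(x) = -2*(-0.842782) - 1*1.481656 + 5*1.046147 = 5.4346


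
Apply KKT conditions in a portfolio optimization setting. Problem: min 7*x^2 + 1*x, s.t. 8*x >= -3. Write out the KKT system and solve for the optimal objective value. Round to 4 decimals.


Step 1: Try lambda = 0 (constraint inactive).
Stationarity: 2*7*x + 1 = 0
x* = -1/(2*7) = -1/14 = -0.0714 (rounded; the exact value -1/14 is used below)
Check constraint: 8*-0.0714 = -0.5712 >= -3 -- satisfied.
Step 2: Compute optimal value.
f(x*) = 7*(-1/14)^2 + 1*(-1/14) = -0.0357


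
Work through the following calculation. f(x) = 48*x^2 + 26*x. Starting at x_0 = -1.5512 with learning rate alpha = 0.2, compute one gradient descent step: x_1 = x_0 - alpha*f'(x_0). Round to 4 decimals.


We compute the gradient at x_0 and apply the update.
f'(x) = 96*x + 26
f'(-1.5512) = 96*-1.5512 + 26 = -122.9152
x_1 = -1.5512 - 0.2*-122.9152 = 23.0318


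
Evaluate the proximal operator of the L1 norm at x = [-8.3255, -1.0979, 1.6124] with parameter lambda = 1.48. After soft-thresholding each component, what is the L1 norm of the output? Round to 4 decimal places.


Soft-thresholding with lambda = 1.48:
prox(-8.3255) = sign(-8.3255)*max(|-8.3255| - 1.48, 0) = -6.8455
prox(-1.0979) = sign(-1.0979)*max(|-1.0979| - 1.48, 0) = 0.0
prox(1.6124) = sign(1.6124)*max(|1.6124| - 1.48, 0) = 0.1324
prox(x) = [-6.8455, 0.0, 0.1324]
||prox(x)||_1 = 6.8455 + 0.0 + 0.1324 = 6.9779


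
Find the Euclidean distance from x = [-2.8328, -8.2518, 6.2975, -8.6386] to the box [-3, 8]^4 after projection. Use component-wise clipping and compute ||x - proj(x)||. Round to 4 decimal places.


Project each component onto [-3, 8].
clip(-2.8328) = -2.8328, clip(-8.2518) = -3.0, clip(6.2975) = 6.2975, clip(-8.6386) = -3.0
Projection = [-2.8328, -3.0, 6.2975, -3.0]
Squared diffs: [0.0, 27.5814, 0.0, 31.7938]
Distance = sqrt(59.3752) = 7.7055


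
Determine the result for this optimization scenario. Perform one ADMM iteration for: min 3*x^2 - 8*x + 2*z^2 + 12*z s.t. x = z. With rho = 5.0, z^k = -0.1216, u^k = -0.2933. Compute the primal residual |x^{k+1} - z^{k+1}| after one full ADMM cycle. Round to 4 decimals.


ADMM iteration with rho = 5.0, z^k = -0.1216, u^k = -0.2933
Step 1: x-update.
Minimize 3*x^2 - 8*x + (5.0/2)*(x + 0.1216 - 0.2933)^2
FOC: (2*3 + 5.0)*x = 8 + 5.0*(-0.1216 + 0.2933)
x^{k+1} = 0.8053
Step 2: z-update.
Minimize 2*z^2 + 12*z + (5.0/2)*(0.8053 - z - 0.2933)^2
FOC: (2*2 + 5.0)*z = -12 + 5.0*(0.8053 - 0.2933)
z^{k+1} = -1.0489
Step 3: u-update.
u^{k+1} = -0.2933 + 0.8053 + 1.0489 = 1.5609
Step 4: Primal residual = |0.8053 + 1.0489| = 1.8542


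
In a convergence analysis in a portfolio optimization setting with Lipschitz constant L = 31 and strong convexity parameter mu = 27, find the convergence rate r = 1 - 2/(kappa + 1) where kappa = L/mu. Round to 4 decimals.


Step 1: Compute the condition number.
kappa = L/mu = 31/27 = 1.1481
Step 2: Compute the convergence rate.
r = 1 - 2/(kappa + 1) = 1 - 2*mu/(L + mu) = (L - mu)/(L + mu) = 4/58 = 0.069


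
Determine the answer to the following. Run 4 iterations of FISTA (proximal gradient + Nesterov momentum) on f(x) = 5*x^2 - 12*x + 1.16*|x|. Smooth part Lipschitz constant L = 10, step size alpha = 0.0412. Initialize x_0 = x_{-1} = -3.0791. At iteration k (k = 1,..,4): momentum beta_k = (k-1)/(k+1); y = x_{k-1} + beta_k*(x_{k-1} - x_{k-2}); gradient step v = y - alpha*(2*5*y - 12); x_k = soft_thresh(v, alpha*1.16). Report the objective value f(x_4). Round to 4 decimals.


FISTA on f(x) = 5*x^2 - 12*x + 1.16*|x|
L = 10, alpha = 0.0412
Iteration 1: beta = 0.0, y = -3.0791 + 0.0*(-3.0791 + 3.0791) = -3.0791
  grad(y) = -42.791, v = y - alpha*grad = -1.3161
  prox(v) = soft_thresh(-1.3161, 0.0478) = -1.2683
Iteration 2: beta = 0.3333, y = -1.2683 + 0.3333*(-1.2683 + 3.0791) = -0.6647
  grad(y) = -18.6473, v = y - alpha*grad = 0.1035
  prox(v) = soft_thresh(0.1035, 0.0478) = 0.0557
Iteration 3: beta = 0.5, y = 0.0557 + 0.5*(0.0557 + 1.2683) = 0.7178
  grad(y) = -4.8222, v = y - alpha*grad = 0.9165
  prox(v) = soft_thresh(0.9165, 0.0478) = 0.8687
Iteration 4: beta = 0.6, y = 0.8687 + 0.6*(0.8687 - 0.0557) = 1.3564
  grad(y) = 1.5641, v = y - alpha*grad = 1.292
  prox(v) = soft_thresh(1.292, 0.0478) = 1.2442
f(x_4) = 5*1.2442^2 - 12*1.2442 + 1.16*|1.2442| = -5.747


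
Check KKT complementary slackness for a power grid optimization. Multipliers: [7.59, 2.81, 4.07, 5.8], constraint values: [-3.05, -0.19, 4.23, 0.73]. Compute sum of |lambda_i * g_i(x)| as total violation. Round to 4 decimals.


KKT complementary slackness check:
lambda_1 * g_1 = 7.59 * -3.05 = -23.1495
lambda_2 * g_2 = 2.81 * -0.19 = -0.5339
lambda_3 * g_3 = 4.07 * 4.23 = 17.2161
lambda_4 * g_4 = 5.8 * 0.73 = 4.234
Total violation = 23.1495 + 0.5339 + 17.2161 + 4.234 = 45.1335


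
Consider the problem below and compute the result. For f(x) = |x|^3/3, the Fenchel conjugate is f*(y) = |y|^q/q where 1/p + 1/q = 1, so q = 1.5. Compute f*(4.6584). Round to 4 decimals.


The conjugate exponent q satisfies 1/p + 1/q = 1.
p = 3, so q = 3/(3 - 1) = 1.5
|y|^q = 4.6584^1.5 = 10.0544
f*(4.6584) = 10.0544 / 1.5 = 6.7029


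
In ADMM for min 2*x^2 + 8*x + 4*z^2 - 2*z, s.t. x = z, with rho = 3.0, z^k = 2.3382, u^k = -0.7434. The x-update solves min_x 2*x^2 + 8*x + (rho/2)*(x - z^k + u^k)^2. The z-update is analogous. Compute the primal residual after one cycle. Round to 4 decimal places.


ADMM iteration with rho = 3.0, z^k = 2.3382, u^k = -0.7434
Step 1: x-update.
Minimize 2*x^2 + 8*x + (3.0/2)*(x - 2.3382 - 0.7434)^2
FOC: (2*2 + 3.0)*x = -8 + 3.0*(2.3382 + 0.7434)
x^{k+1} = 0.1778
Step 2: z-update.
Minimize 4*z^2 - 2*z + (3.0/2)*(0.1778 - z - 0.7434)^2
FOC: (2*4 + 3.0)*z = 2 + 3.0*(0.1778 - 0.7434)
z^{k+1} = 0.0276
Step 3: u-update.
u^{k+1} = -0.7434 + 0.1778 - 0.0276 = -0.5931
Step 4: Primal residual = |0.1778 - 0.0276| = 0.1503


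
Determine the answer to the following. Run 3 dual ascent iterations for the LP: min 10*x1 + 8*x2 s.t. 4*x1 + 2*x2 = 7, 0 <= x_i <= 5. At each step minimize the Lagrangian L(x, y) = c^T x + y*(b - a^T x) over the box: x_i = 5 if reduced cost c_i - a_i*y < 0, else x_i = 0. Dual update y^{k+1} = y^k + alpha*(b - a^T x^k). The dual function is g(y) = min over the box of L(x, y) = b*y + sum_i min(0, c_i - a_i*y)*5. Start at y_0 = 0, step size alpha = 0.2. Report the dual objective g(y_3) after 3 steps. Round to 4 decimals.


Dual ascent for LP: min 10*x1 + 8*x2, 4*x1 + 2*x2 = 7, 0 <= x_i <= 5
Step 1: y^k = 0.0, reduced costs: (10.0, 8.0)
  x^k = (0.0, 0.0), subgradient = b - a^T x = 7.0
  y^{k+1} = 0.0 + 0.2*7.0 = 1.4
Step 2: y^k = 1.4, reduced costs: (4.4, 5.2)
  x^k = (0.0, 0.0), subgradient = b - a^T x = 7.0
  y^{k+1} = 1.4 + 0.2*7.0 = 2.8
Step 3: y^k = 2.8, reduced costs: (-1.2, 2.4)
  x^k = (5.0, 0.0), subgradient = b - a^T x = -13.0
  y^{k+1} = 2.8 + 0.2*-13.0 = 0.2
Dual objective at y_3 = 0.2: reduced costs (9.2, 7.6), box minimizer x = (0.0, 0.0)
g(y_3) = b*y + (c1 - a1*y)*x1 + (c2 - a2*y)*x2 = 7*0.2 + 9.2*0.0 + 7.6*0.0 = 1.4 + 0.0 + 0.0 = 1.4


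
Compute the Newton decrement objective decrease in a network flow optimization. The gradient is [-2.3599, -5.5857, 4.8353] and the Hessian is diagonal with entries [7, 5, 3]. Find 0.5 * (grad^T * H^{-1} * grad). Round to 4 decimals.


Step 1: H is diagonal, so H^(-1) * g = [-0.3371, -1.1171, 1.6118].
Step 2: g^T H^(-1) g = sum_i g_i^2 / H_ii
  = (-2.3599)^2/7 + (-5.5857)^2/5 + (4.8353)^2/3
  = 0.7956 + 6.24 + 7.7934 = 14.829
Step 3: Objective decrease = 0.5 * g^T H^(-1) g = 7.4145


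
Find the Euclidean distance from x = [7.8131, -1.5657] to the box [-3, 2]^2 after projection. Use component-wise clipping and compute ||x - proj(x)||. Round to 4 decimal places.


Project each component onto [-3, 2].
clip(7.8131) = 2.0, clip(-1.5657) = -1.5657
Projection = [2.0, -1.5657]
Squared diffs: [33.7921, 0.0]
Distance = sqrt(33.7921) = 5.8131


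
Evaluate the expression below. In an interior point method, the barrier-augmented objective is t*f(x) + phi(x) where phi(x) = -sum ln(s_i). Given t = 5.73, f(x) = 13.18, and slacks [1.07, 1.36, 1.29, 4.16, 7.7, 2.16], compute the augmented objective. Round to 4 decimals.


Step 1: Compute log-barrier.
ln values: [0.0677, 0.3075, 0.2546, 1.4255, 2.0412, 0.7701]
phi = -(0.0677 + 0.3075 + 0.2546 + 1.4255 + 2.0412 + 0.7701) = -4.8666
Step 2: Compute augmented objective.
t*f(x) = 5.73*13.18 = 75.5214
Total = 75.5214 - 4.8666 = 70.6548


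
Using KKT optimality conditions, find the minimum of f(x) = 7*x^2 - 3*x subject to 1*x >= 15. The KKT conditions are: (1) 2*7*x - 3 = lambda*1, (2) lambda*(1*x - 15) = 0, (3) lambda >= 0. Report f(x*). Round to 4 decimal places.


Step 1: Try lambda = 0 (constraint inactive).
x_unc = 3/(2*7) = 0.2143
Check: 1*0.2143 = 0.2143 < 15 -- violated!
Step 2: Constraint must be active: 1*x = 15
x* = 15/1 = 15.0
lambda = (2*7*15.0 - 3)/1 = 207.0
Step 3: Compute optimal value.
f(x*) = 7*15.0^2 - 3*15.0 = 1530.0


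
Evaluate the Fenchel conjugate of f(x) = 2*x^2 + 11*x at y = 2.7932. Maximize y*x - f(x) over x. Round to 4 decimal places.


f*(y) = sup_x {y*x - a*x^2 - b*x} = sup_x {(y-b)*x - a*x^2}
FOC: (y - b) - 2a*x = 0 => x* = (y - b)/(2a)
x* = (2.7932 - 11)/(2*2) = -2.0517
f*(2.7932) = (y-b)^2/(4a) = (2.7932 - 11)^2/(4*2)
= 67.3516/8 = 8.4189


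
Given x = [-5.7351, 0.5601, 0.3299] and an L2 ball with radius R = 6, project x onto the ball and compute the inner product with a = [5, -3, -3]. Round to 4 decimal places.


Step 1: Compute ||x|| (intermediates to 6 decimals).
||x|| = sqrt((-5.7351)^2 + 0.5601^2 + 0.3299^2) = 5.771821
Step 2: Project.
Since ||x|| <= R, proj = x (no scaling needed).
proj(x) = [-5.7351, 0.5601, 0.3299]
Step 3: Dot product.
a^T * proj(x) = 5*(-5.7351) - 3*0.5601 - 3*0.3299 = -31.3455


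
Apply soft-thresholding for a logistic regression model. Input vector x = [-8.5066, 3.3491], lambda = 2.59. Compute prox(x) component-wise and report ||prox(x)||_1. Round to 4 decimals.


Soft-thresholding with lambda = 2.59:
prox(-8.5066) = sign(-8.5066)*max(|-8.5066| - 2.59, 0) = -5.9166
prox(3.3491) = sign(3.3491)*max(|3.3491| - 2.59, 0) = 0.7591
prox(x) = [-5.9166, 0.7591]
||prox(x)||_1 = 5.9166 + 0.7591 = 6.6757


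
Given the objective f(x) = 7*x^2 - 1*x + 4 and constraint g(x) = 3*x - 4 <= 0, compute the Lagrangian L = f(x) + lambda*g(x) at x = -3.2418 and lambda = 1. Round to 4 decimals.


Step 1: Evaluate f(x).
f(-3.2418) = 7*(-3.2418)^2 - 1*(-3.2418) + 4 = 80.8067
Step 2: Evaluate g(x).
g(-3.2418) = 3*-3.2418 - 4 = -13.7254
Step 3: Compute Lagrangian.
L = 80.8067 + 1*-13.7254 = 67.0813


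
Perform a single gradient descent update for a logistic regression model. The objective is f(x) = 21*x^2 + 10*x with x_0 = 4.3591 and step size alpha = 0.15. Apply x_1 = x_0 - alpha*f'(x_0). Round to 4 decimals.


We compute the gradient at x_0 and apply the update.
f'(x) = 42*x + 10
f'(4.3591) = 42*4.3591 + 10 = 193.0822
x_1 = 4.3591 - 0.15*193.0822 = -24.6032


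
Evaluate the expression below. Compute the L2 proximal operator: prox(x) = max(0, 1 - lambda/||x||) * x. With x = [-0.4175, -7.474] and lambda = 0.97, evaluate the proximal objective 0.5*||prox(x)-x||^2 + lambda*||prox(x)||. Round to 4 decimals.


Step 1: Compute ||x||.
||x|| = 7.4857
Step 2: Compute scaling factor.
scale = max(0, 1 - 0.97/7.4857) = 0.8704
Step 3: prox(x) = [-0.3634, -6.5055]
||prox(x)|| = 6.5157
Step 4: Proximal objective.
0.5*||prox-x||^2 = 0.4705
lambda*||prox|| = 6.3202
Total = 6.7906


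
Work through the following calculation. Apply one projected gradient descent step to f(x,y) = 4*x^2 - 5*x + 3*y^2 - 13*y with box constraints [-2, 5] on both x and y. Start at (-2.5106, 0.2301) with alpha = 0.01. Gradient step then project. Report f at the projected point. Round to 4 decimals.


Step 1: Compute gradient at (-2.5106, 0.2301).
grad_x = 2*4*-2.5106 - 5 = -25.0848
grad_y = 2*3*0.2301 - 13 = -11.6194
Step 2: Gradient step.
x_raw = -2.5106 - 0.01*-25.0848 = -2.2598
y_raw = 0.2301 - 0.01*-11.6194 = 0.3463
Step 3: Project onto [-2, 5].
x_proj = clip(-2.2598) = -2.0
y_proj = clip(0.3463) = 0.3463
Step 4: Evaluate f.
f(-2.0, 0.3463) = 21.8579


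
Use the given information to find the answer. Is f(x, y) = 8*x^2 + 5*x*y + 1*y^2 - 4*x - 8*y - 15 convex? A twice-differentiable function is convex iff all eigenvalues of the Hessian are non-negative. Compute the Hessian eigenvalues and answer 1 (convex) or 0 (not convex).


The Hessian of f(x,y) = 8*x^2 + 5*x*y + 1*y^2 - 4*x - 8*y - 15 is:
H = [[16, 5], [5, 2]]
Trace = 16 + 2 = 18
Determinant = 16*2 - (5)^2 = 7
Discriminant = (18)^2 - 4*7 = 296.0
Eigenvalues: lambda_1 = 0.3977, lambda_2 = 17.6023
The function is convex.

1


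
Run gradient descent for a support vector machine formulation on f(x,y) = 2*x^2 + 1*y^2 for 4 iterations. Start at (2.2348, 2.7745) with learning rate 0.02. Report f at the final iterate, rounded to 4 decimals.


Gradient descent on f(x,y) = 2*x^2 + 1*y^2.
Starting point: (2.2348, 2.7745), alpha = 0.02
Step 1: grad_x = 2*2*2.2348 = 8.9392, grad_y = 2*1*2.7745 = 5.549
  x_1 = 2.2348 - 0.02*8.9392 = 2.056
  y_1 = 2.7745 - 0.02*5.549 = 2.6635
Step 2: grad_x = 2*2*2.056 = 8.2241, grad_y = 2*1*2.6635 = 5.327
  x_2 = 2.056 - 0.02*8.2241 = 1.8915
  y_2 = 2.6635 - 0.02*5.327 = 2.557
Step 3: grad_x = 2*2*1.8915 = 7.5661, grad_y = 2*1*2.557 = 5.114
  x_3 = 1.8915 - 0.02*7.5661 = 1.7402
  y_3 = 2.557 - 0.02*5.114 = 2.4547
Step 4: grad_x = 2*2*1.7402 = 6.9608, grad_y = 2*1*2.4547 = 4.9094
  x_4 = 1.7402 - 0.02*6.9608 = 1.601
  y_4 = 2.4547 - 0.02*4.9094 = 2.3565
f(1.601, 2.3565) = 2*1.601^2 + 1*2.3565^2 = 10.6795


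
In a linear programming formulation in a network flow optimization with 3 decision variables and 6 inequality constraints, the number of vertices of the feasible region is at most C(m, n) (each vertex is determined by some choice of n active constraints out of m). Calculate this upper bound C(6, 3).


Each vertex corresponds to some choice of n active constraints out of m, so the number of vertices is at most C(m, n) = m! / (n!(m-n)!).
m = 6, n = 3
Numerator: 6 * 5 * 4
Denominator: 3! = 6
C(6, 3) = 20


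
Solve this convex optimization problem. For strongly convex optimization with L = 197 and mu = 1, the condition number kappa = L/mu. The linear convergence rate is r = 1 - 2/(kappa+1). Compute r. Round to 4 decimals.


Step 1: Compute the condition number.
kappa = L/mu = 197/1 = 197.0
Step 2: Compute the convergence rate.
r = 1 - 2/(kappa + 1) = 1 - 2*mu/(L + mu) = (L - mu)/(L + mu) = 196/198 = 0.9899


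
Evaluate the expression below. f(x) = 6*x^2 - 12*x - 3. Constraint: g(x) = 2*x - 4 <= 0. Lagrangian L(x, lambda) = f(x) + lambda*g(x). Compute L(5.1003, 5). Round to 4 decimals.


Step 1: Evaluate f(x).
f(5.1003) = 6*5.1003^2 - 12*5.1003 - 3 = 91.8748
Step 2: Evaluate g(x).
g(5.1003) = 2*5.1003 - 4 = 6.2006
Step 3: Compute Lagrangian.
L = 91.8748 + 5*6.2006 = 122.8778


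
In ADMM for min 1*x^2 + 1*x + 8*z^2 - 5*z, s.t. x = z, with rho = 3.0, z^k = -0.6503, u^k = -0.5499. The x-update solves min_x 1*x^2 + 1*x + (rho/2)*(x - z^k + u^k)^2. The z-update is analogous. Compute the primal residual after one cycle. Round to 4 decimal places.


ADMM iteration with rho = 3.0, z^k = -0.6503, u^k = -0.5499
Step 1: x-update.
Minimize 1*x^2 + 1*x + (3.0/2)*(x + 0.6503 - 0.5499)^2
FOC: (2*1 + 3.0)*x = -1 + 3.0*(-0.6503 + 0.5499)
x^{k+1} = -0.2602
Step 2: z-update.
Minimize 8*z^2 - 5*z + (3.0/2)*(-0.2602 - z - 0.5499)^2
FOC: (2*8 + 3.0)*z = 5 + 3.0*(-0.2602 - 0.5499)
z^{k+1} = 0.1352
Step 3: u-update.
u^{k+1} = -0.5499 - 0.2602 - 0.1352 = -0.9454
Step 4: Primal residual = |-0.2602 - 0.1352| = 0.3955


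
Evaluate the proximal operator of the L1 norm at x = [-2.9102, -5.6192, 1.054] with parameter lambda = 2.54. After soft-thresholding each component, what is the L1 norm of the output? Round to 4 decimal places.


Soft-thresholding with lambda = 2.54:
prox(-2.9102) = sign(-2.9102)*max(|-2.9102| - 2.54, 0) = -0.3702
prox(-5.6192) = sign(-5.6192)*max(|-5.6192| - 2.54, 0) = -3.0792
prox(1.054) = sign(1.054)*max(|1.054| - 2.54, 0) = 0.0
prox(x) = [-0.3702, -3.0792, 0.0]
||prox(x)||_1 = 0.3702 + 3.0792 + 0.0 = 3.4494


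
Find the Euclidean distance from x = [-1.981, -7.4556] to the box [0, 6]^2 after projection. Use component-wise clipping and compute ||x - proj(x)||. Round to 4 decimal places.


Project each component onto [0, 6].
clip(-1.981) = 0.0, clip(-7.4556) = 0.0
Projection = [0.0, 0.0]
Squared diffs: [3.9244, 55.586]
Distance = sqrt(59.5104) = 7.7143


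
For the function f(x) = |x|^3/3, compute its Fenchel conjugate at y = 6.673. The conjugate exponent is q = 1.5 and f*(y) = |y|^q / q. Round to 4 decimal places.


The conjugate exponent q satisfies 1/p + 1/q = 1.
p = 3, so q = 3/(3 - 1) = 1.5
|y|^q = 6.673^1.5 = 17.2378
f*(6.673) = 17.2378 / 1.5 = 11.4919


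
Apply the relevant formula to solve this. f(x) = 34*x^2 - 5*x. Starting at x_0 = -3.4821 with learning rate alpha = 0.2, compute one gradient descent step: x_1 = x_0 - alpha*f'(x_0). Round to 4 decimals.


We compute the gradient at x_0 and apply the update.
f'(x) = 68*x - 5
f'(-3.4821) = 68*-3.4821 - 5 = -241.7828
x_1 = -3.4821 - 0.2*-241.7828 = 44.8745


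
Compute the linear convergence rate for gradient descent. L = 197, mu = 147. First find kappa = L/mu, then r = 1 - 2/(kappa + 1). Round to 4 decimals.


Step 1: Compute the condition number.
kappa = L/mu = 197/147 = 1.3401
Step 2: Compute the convergence rate.
r = 1 - 2/(kappa + 1) = 1 - 2*mu/(L + mu) = (L - mu)/(L + mu) = 50/344 = 0.1453


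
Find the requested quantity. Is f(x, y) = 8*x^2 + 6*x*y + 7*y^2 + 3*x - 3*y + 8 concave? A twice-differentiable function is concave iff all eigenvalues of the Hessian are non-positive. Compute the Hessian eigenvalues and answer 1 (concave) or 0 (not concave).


The Hessian of f(x,y) = 8*x^2 + 6*x*y + 7*y^2 + 3*x - 3*y + 8 is:
H = [[16, 6], [6, 14]]
Trace = 16 + 14 = 30
Determinant = 16*14 - (6)^2 = 188
Discriminant = (30)^2 - 4*188 = 148.0
Eigenvalues: lambda_1 = 8.9172, lambda_2 = 21.0828
The function is not concave.

0


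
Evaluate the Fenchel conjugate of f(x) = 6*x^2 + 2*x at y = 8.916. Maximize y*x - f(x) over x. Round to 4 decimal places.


f*(y) = sup_x {y*x - a*x^2 - b*x} = sup_x {(y-b)*x - a*x^2}
FOC: (y - b) - 2a*x = 0 => x* = (y - b)/(2a)
x* = (8.916 - 2)/(2*6) = 0.5763
f*(8.916) = (y-b)^2/(4a) = (8.916 - 2)^2/(4*6)
= 47.8311/24 = 1.993


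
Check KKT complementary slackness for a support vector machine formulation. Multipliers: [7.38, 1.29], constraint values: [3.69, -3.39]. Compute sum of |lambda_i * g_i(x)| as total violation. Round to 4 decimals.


KKT complementary slackness check:
lambda_1 * g_1 = 7.38 * 3.69 = 27.2322
lambda_2 * g_2 = 1.29 * -3.39 = -4.3731
Total violation = 27.2322 + 4.3731 = 31.6053


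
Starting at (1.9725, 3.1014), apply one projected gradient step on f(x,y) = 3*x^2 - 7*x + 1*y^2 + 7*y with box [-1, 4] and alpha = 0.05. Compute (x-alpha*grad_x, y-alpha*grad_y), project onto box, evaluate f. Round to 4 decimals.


Step 1: Compute gradient at (1.9725, 3.1014).
grad_x = 2*3*1.9725 - 7 = 4.835
grad_y = 2*1*3.1014 + 7 = 13.2028
Step 2: Gradient step.
x_raw = 1.9725 - 0.05*4.835 = 1.7308
y_raw = 3.1014 - 0.05*13.2028 = 2.4413
Step 3: Project onto [-1, 4].
x_proj = clip(1.7308) = 1.7308
y_proj = clip(2.4413) = 2.4413
Step 4: Evaluate f.
f(1.7308, 2.4413) = 19.9198


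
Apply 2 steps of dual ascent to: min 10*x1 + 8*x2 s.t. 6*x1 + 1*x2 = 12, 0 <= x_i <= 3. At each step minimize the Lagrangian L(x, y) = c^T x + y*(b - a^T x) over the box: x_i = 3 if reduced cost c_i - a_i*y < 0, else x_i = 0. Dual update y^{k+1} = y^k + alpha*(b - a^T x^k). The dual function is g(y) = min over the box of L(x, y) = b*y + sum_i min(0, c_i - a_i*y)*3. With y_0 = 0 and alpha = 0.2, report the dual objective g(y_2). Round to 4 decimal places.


Dual ascent for LP: min 10*x1 + 8*x2, 6*x1 + 1*x2 = 12, 0 <= x_i <= 3
Step 1: y^k = 0.0, reduced costs: (10.0, 8.0)
  x^k = (0.0, 0.0), subgradient = b - a^T x = 12.0
  y^{k+1} = 0.0 + 0.2*12.0 = 2.4
Step 2: y^k = 2.4, reduced costs: (-4.4, 5.6)
  x^k = (3.0, 0.0), subgradient = b - a^T x = -6.0
  y^{k+1} = 2.4 + 0.2*-6.0 = 1.2
Dual objective at y_2 = 1.2: reduced costs (2.8, 6.8), box minimizer x = (0.0, 0.0)
g(y_2) = b*y + (c1 - a1*y)*x1 + (c2 - a2*y)*x2 = 12*1.2 + 2.8*0.0 + 6.8*0.0 = 14.4 + 0.0 + 0.0 = 14.4


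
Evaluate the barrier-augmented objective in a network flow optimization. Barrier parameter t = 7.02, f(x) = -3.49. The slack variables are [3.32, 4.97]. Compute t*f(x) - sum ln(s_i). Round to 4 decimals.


Step 1: Compute log-barrier.
ln values: [1.2, 1.6034]
phi = -(1.2 + 1.6034) = -2.8034
Step 2: Compute augmented objective.
t*f(x) = 7.02*-3.49 = -24.4998
Total = -24.4998 - 2.8034 = -27.3032


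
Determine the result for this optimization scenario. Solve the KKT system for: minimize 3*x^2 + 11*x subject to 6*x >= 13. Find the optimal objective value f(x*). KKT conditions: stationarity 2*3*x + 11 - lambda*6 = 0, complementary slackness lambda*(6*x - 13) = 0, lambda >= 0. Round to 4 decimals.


Step 1: Try lambda = 0 (constraint inactive).
x_unc = -11/(2*3) = -1.8333
Check: 6*-1.8333 = -10.9998 < 13 -- violated!
Step 2: Constraint must be active: 6*x = 13
x* = 13/6 = 2.1667 (rounded; the exact value 13/6 is used below)
lambda = (2*3*(13/6) + 11)/6 = 4.0
Step 3: Compute optimal value.
f(x*) = 3*(13/6)^2 + 11*(13/6) = 37.9167


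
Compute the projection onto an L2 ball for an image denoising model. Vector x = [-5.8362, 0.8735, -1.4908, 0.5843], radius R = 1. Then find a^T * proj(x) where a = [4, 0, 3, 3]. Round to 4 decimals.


Step 1: Compute ||x|| (intermediates to 6 decimals).
||x|| = sqrt((-5.8362)^2 + 0.8735^2 + (-1.4908)^2 + 0.5843^2) = 6.114583
Step 2: Project.
Since ||x|| > R, scale = R/||x|| = 1/6.114583 = 0.163543, proj(x) = scale * x
proj(x) = [-0.95447, 0.142855, -0.24381, 0.095558]
Step 3: Dot product.
a^T * proj(x) = 4*(-0.95447) + 0*0.142855 + 3*(-0.24381) + 3*0.095558 = -4.2626


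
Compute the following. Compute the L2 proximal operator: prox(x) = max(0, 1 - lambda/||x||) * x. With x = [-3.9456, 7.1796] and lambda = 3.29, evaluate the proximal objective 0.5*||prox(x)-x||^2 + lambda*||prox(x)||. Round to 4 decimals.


Step 1: Compute ||x||.
||x|| = 8.1923
Step 2: Compute scaling factor.
scale = max(0, 1 - 3.29/8.1923) = 0.5984
Step 3: prox(x) = [-2.3611, 4.2963]
||prox(x)|| = 4.9023
Step 4: Proximal objective.
0.5*||prox-x||^2 = 5.4121
lambda*||prox|| = 16.1286
Total = 21.5407


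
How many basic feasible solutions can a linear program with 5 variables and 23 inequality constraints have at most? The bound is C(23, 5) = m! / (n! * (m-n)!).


Each vertex corresponds to some choice of n active constraints out of m, so the number of vertices is at most C(m, n) = m! / (n!(m-n)!).
m = 23, n = 5
Numerator: 23 * 22 * 21 * 20 * 19
Denominator: 5! = 120
C(23, 5) = 33649


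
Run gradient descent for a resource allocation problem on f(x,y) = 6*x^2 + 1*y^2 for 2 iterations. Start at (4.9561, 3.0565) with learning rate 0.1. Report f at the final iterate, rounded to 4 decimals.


Gradient descent on f(x,y) = 6*x^2 + 1*y^2.
Starting point: (4.9561, 3.0565), alpha = 0.1
Step 1: grad_x = 2*6*4.9561 = 59.4732, grad_y = 2*1*3.0565 = 6.113
  x_1 = 4.9561 - 0.1*59.4732 = -0.9912
  y_1 = 3.0565 - 0.1*6.113 = 2.4452
Step 2: grad_x = 2*6*-0.9912 = -11.8946, grad_y = 2*1*2.4452 = 4.8904
  x_2 = -0.9912 - 0.1*-11.8946 = 0.1982
  y_2 = 2.4452 - 0.1*4.8904 = 1.9562
f(0.1982, 1.9562) = 6*0.1982^2 + 1*1.9562^2 = 4.0624


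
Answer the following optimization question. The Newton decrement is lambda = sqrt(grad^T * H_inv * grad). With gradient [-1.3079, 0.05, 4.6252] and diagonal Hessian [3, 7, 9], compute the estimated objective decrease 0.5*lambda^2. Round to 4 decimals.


Step 1: H is diagonal, so H^(-1) * g = [-0.436, 0.0071, 0.5139].
Step 2: g^T H^(-1) g = sum_i g_i^2 / H_ii
  = (-1.3079)^2/3 + (0.05)^2/7 + (4.6252)^2/9
  = 0.5702 + 0.0004 + 2.3769 = 2.9475
Step 3: Objective decrease = 0.5 * g^T H^(-1) g = 1.4737


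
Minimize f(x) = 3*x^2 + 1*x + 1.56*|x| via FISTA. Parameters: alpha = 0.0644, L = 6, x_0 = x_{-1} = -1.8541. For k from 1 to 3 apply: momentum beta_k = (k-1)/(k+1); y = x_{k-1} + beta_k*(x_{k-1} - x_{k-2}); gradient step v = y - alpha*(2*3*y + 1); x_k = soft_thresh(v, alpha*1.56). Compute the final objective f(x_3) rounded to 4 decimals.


FISTA on f(x) = 3*x^2 + 1*x + 1.56*|x|
L = 6, alpha = 0.0644
Iteration 1: beta = 0.0, y = -1.8541 + 0.0*(-1.8541 + 1.8541) = -1.8541
  grad(y) = -10.1246, v = y - alpha*grad = -1.2021
  prox(v) = soft_thresh(-1.2021, 0.1005) = -1.1016
Iteration 2: beta = 0.3333, y = -1.1016 + 0.3333*(-1.1016 + 1.8541) = -0.8508
  grad(y) = -4.1047, v = y - alpha*grad = -0.5864
  prox(v) = soft_thresh(-0.5864, 0.1005) = -0.486
Iteration 3: beta = 0.5, y = -0.486 + 0.5*(-0.486 + 1.1016) = -0.1782
  grad(y) = -0.0689, v = y - alpha*grad = -0.1737
  prox(v) = soft_thresh(-0.1737, 0.1005) = -0.0733
f(x_3) = 3*(-0.0733)^2 + 1*(-0.0733) + 1.56*|-0.0733| = 0.0571


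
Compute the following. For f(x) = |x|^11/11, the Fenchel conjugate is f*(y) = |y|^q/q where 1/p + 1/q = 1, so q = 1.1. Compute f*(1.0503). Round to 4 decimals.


The conjugate exponent q satisfies 1/p + 1/q = 1.
p = 11, so q = 11/(11 - 1) = 1.1
|y|^q = 1.0503^1.1 = 1.0555
f*(1.0503) = 1.0555 / 1.1 = 0.9595


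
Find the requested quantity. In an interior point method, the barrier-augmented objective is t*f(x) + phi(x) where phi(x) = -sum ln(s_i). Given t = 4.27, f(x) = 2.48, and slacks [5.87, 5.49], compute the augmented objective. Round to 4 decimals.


Step 1: Compute log-barrier.
ln values: [1.7699, 1.7029]
phi = -(1.7699 + 1.7029) = -3.4728
Step 2: Compute augmented objective.
t*f(x) = 4.27*2.48 = 10.5896
Total = 10.5896 - 3.4728 = 7.1168
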